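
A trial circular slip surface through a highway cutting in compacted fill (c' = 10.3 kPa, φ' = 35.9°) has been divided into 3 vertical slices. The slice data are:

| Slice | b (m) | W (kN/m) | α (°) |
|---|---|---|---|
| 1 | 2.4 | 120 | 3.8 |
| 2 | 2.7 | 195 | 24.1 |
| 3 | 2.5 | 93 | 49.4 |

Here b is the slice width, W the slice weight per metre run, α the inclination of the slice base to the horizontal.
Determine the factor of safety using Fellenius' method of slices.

FS = 2.24

Ordinary method of slices: FS = Σ[c'·Δl_i + (W_i cosα_i)·tanφ'] / Σ W_i sinα_i, with Δl_i = b_i / cosα_i.
Slice 1: Δl = 2.4/cos3.8° = 2.405 m; N'_1 = 120·cos3.8° = 119.7; c'Δl = 24.77; W sinα = 8.0
Slice 2: Δl = 2.7/cos24.1° = 2.958 m; N'_2 = 195·cos24.1° = 178.0; c'Δl = 30.47; W sinα = 79.6
Slice 3: Δl = 2.5/cos49.4° = 3.842 m; N'_3 = 93·cos49.4° = 60.5; c'Δl = 39.57; W sinα = 70.6
Σc'Δl = 94.8 kN/m; ΣN' = 358.3 kN/m; ΣW sinα = 158.2 kN/m
Resisting = 94.8 + 358.3·tan35.9° = 94.8 + 259.3 = 354.1 kN/m
FS = 354.1 / 158.2 = 2.239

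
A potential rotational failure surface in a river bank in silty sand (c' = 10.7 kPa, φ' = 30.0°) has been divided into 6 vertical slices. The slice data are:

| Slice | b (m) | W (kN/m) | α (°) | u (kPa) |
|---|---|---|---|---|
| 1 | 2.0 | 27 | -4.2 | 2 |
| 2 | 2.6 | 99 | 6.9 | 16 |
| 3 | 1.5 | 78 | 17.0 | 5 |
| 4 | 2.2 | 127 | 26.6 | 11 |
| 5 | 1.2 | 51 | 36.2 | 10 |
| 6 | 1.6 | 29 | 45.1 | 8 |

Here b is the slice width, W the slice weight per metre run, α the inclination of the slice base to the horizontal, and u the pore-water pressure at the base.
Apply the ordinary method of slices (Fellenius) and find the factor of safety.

FS = 2.02

Ordinary method of slices: FS = Σ[c'·Δl_i + (W_i cosα_i − u_i·Δl_i)·tanφ'] / Σ W_i sinα_i, with Δl_i = b_i / cosα_i.
Slice 1: Δl = 2.0/cos(-4.2°) = 2.005 m; N'_1 = 27·cos(-4.2°) − 2·2.005 = 22.9; c'Δl = 21.46; W sinα = -2.0
Slice 2: Δl = 2.6/cos6.9° = 2.619 m; N'_2 = 99·cos6.9° − 16·2.619 = 56.4; c'Δl = 28.02; W sinα = 11.9
Slice 3: Δl = 1.5/cos17.0° = 1.569 m; N'_3 = 78·cos17.0° − 5·1.569 = 66.7; c'Δl = 16.78; W sinα = 22.8
Slice 4: Δl = 2.2/cos26.6° = 2.460 m; N'_4 = 127·cos26.6° − 11·2.460 = 86.5; c'Δl = 26.33; W sinα = 56.9
Slice 5: Δl = 1.2/cos36.2° = 1.487 m; N'_5 = 51·cos36.2° − 10·1.487 = 26.3; c'Δl = 15.91; W sinα = 30.1
Slice 6: Δl = 1.6/cos45.1° = 2.267 m; N'_6 = 29·cos45.1° − 8·2.267 = 2.3; c'Δl = 24.25; W sinα = 20.5
Σc'Δl = 132.8 kN/m; ΣN' = 261.2 kN/m; ΣW sinα = 140.2 kN/m
Resisting = 132.8 + 261.2·tan30.0° = 132.8 + 150.8 = 283.5 kN/m
FS = 283.5 / 140.2 = 2.022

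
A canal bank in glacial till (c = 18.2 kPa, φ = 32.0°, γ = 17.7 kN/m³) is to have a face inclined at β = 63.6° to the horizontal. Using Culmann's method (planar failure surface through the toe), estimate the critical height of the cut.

H_c = 21.07 m

Culmann's analysis gives the critical failure plane at α_cr = (β + φ)/2 = (63.6 + 32.0)/2 = 47.8°, and the critical height
H_c = (4c/γ) · sinβ cosφ / [1 − cos(β − φ)]
    = (4·18.2/17.7) · sin63.6°·cos32.0° / [1 − cos(31.6°)]
    = 4.113 · 0.8957·0.8480 / [1 − 0.8517]
    = 4.113 · 0.7596 / 0.1483
    = 21.07 m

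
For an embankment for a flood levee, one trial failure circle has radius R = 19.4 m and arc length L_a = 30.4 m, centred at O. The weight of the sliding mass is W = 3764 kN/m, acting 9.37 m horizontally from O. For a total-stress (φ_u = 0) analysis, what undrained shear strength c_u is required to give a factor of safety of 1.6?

c_u = 95.7 kPa

FS = c_u·L_a·R / (W·d), so c_u = FS·W·d / (L_a·R).
c_u = 1.6·3764·9.37 / (30.40·19.4) = 56429.9 / 589.76 = 95.68 kPa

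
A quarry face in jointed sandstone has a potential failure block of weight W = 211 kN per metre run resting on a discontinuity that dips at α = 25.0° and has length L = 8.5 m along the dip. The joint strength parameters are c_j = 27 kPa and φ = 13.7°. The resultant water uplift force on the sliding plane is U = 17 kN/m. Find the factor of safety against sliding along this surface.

Resolving the block weight along and normal to the plane and applying the Mohr–Coulomb strength on the joint:
N' = W cosα − U = 211·cos25.0° − 17 = 174.2 kN/m
Driving force T = W sinα = 211·sin25.0° = 89.2 kN/m
Resisting force R = c_j·L + N'·tanφ = 27·8.5 + 174.2·tan13.7° = 229.5 + 42.5 = 272.0 kN/m
FS = R / T = 272.0 / 89.2 = 3.050

FS = 3.05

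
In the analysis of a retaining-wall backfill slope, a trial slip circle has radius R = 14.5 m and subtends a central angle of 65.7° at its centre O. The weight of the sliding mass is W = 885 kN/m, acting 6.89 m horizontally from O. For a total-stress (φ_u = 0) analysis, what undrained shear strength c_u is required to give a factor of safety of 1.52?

c_u = 38.4 kPa

FS = c_u·L_a·R / (W·d), so c_u = FS·W·d / (L_a·R).
Arc length L_a = R·θ = 14.5·(65.7°·π/180) = 14.5·1.1467 = 16.63 m
c_u = 1.52·885·6.89 / (16.63·14.5) = 9268.4 / 241.09 = 38.44 kPa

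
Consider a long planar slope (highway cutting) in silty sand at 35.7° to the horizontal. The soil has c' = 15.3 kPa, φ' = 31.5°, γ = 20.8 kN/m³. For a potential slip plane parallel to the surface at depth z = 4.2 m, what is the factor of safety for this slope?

FS = 1.22

For an infinite slope with a slip plane parallel to the surface (no pore pressure): FS = [c' + γz cos²β tanφ'] / [γz sinβ cosβ].
γz = 20.8·4.2 = 87.36 kN/m²
Numerator = 15.3 + 87.36·cos²35.7°·tan31.5° = 15.3 + 87.36·0.6595·0.6128 = 50.605 kPa
Denominator = 87.36·sin35.7°·cos35.7° = 87.36·0.5835·0.8121 = 41.399 kPa
FS = 50.605 / 41.399 = 1.222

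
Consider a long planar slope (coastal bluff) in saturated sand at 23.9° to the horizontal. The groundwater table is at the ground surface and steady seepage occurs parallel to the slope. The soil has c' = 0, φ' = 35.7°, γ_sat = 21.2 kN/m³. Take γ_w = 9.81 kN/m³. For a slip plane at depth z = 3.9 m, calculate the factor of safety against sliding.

FS = 0.87

With seepage parallel to the slope and the water table at the surface, the effective normal stress on the slip plane uses the buoyant unit weight γ' = γ_sat − γ_w while the driving shear stress uses γ_sat:
FS = [c' + γ' z cos²β tanφ'] / [γ_sat z sinβ cosβ]
(For c' = 0 this reduces to FS = (γ'/γ_sat)·tanφ'/tanβ.)
γ' = 21.2 − 9.81 = 11.39 kN/m³
Numerator = 0.0 + 11.39·3.9·cos²23.9°·tan35.7° = 0.0 + 11.39·3.9·0.8359·0.7186 = 26.680 kPa
Denominator = 21.2·3.9·sin23.9°·cos23.9° = 21.2·3.9·0.4051·0.9143 = 30.625 kPa
FS = 26.680 / 30.625 = 0.871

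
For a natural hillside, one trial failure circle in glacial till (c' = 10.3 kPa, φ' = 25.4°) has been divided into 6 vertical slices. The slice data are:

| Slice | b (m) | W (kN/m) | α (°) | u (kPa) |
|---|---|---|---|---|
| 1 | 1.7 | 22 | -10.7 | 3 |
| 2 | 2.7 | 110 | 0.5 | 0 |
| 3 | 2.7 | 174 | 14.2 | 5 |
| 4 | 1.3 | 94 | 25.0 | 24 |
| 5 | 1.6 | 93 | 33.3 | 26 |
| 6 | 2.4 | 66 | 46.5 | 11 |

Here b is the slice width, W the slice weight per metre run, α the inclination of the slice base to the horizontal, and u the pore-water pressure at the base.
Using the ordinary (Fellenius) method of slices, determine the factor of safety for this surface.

Ordinary method of slices: FS = Σ[c'·Δl_i + (W_i cosα_i − u_i·Δl_i)·tanφ'] / Σ W_i sinα_i, with Δl_i = b_i / cosα_i.
Slice 1: Δl = 1.7/cos(-10.7°) = 1.730 m; N'_1 = 22·cos(-10.7°) − 3·1.730 = 16.4; c'Δl = 17.82; W sinα = -4.1
Slice 2: Δl = 2.7/cos0.5° = 2.700 m; N'_2 = 110·cos0.5° − 0·2.700 = 110.0; c'Δl = 27.81; W sinα = 1.0
Slice 3: Δl = 2.7/cos14.2° = 2.785 m; N'_3 = 174·cos14.2° − 5·2.785 = 154.8; c'Δl = 28.69; W sinα = 42.7
Slice 4: Δl = 1.3/cos25.0° = 1.434 m; N'_4 = 94·cos25.0° − 24·1.434 = 50.8; c'Δl = 14.77; W sinα = 39.7
Slice 5: Δl = 1.6/cos33.3° = 1.914 m; N'_5 = 93·cos33.3° − 26·1.914 = 28.0; c'Δl = 19.72; W sinα = 51.1
Slice 6: Δl = 2.4/cos46.5° = 3.487 m; N'_6 = 66·cos46.5° − 11·3.487 = 7.1; c'Δl = 35.91; W sinα = 47.9
Σc'Δl = 144.7 kN/m; ΣN' = 367.0 kN/m; ΣW sinα = 178.2 kN/m
Resisting = 144.7 + 367.0·tan25.4° = 144.7 + 174.3 = 319.0 kN/m
FS = 319.0 / 178.2 = 1.790

FS = 1.79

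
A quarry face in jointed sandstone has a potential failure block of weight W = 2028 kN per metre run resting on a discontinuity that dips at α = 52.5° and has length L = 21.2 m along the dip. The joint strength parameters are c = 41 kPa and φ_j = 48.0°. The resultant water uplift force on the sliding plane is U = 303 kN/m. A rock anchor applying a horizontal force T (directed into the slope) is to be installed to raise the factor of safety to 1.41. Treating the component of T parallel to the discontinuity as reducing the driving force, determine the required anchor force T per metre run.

Resolving forces along and normal to the sliding plane, with the horizontal anchor force T adding T·sinα to the effective normal force and T·cosα acting up the plane against the driving force:
FS = [cL + (W cosα − U + T sinα) tanφ_j] / [W sinα − T cosα]
Without the anchor: N' = 931.6 kN/m, driving T_d = 1608.9 kN/m, resisting R = 41·21.2 + 931.6·tan48.0° = 1903.8 kN/m, FS = 1.18.
Setting FS = 1.41 and solving for T:
1.41·(1608.9 − T cos52.5°) = 1903.8 + T sin52.5°·tan48.0°
T·(sin52.5°·tan48.0° + 1.41·cos52.5°) = 1.41·1608.9 − 1903.8
T·(0.7934·1.1106 + 1.41·0.6088) = 2268.6 − 1903.8 = 364.8
T·1.7395 = 364.8
T = 209.7 kN/m

T = 210 kN/m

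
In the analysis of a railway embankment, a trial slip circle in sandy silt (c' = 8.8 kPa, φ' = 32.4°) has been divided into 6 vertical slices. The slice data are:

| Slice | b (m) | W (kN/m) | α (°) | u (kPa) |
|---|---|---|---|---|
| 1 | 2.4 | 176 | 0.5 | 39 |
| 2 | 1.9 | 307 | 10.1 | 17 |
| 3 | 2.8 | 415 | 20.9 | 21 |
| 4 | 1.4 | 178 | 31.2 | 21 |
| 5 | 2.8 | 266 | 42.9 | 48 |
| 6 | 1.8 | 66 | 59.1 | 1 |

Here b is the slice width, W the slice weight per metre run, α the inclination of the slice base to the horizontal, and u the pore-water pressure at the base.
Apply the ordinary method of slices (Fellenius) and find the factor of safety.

Ordinary method of slices: FS = Σ[c'·Δl_i + (W_i cosα_i − u_i·Δl_i)·tanφ'] / Σ W_i sinα_i, with Δl_i = b_i / cosα_i.
Slice 1: Δl = 2.4/cos0.5° = 2.400 m; N'_1 = 176·cos0.5° − 39·2.400 = 82.4; c'Δl = 21.12; W sinα = 1.5
Slice 2: Δl = 1.9/cos10.1° = 1.930 m; N'_2 = 307·cos10.1° − 17·1.930 = 269.4; c'Δl = 16.98; W sinα = 53.8
Slice 3: Δl = 2.8/cos20.9° = 2.997 m; N'_3 = 415·cos20.9° − 21·2.997 = 324.8; c'Δl = 26.38; W sinα = 148.0
Slice 4: Δl = 1.4/cos31.2° = 1.637 m; N'_4 = 178·cos31.2° − 21·1.637 = 117.9; c'Δl = 14.40; W sinα = 92.2
Slice 5: Δl = 2.8/cos42.9° = 3.822 m; N'_5 = 266·cos42.9° − 48·3.822 = 11.4; c'Δl = 33.64; W sinα = 181.1
Slice 6: Δl = 1.8/cos59.1° = 3.505 m; N'_6 = 66·cos59.1° − 1·3.505 = 30.4; c'Δl = 30.84; W sinα = 56.6
Σc'Δl = 143.4 kN/m; ΣN' = 836.2 kN/m; ΣW sinα = 533.3 kN/m
Resisting = 143.4 + 836.2·tan32.4° = 143.4 + 530.7 = 674.1 kN/m
FS = 674.1 / 533.3 = 1.264

FS = 1.26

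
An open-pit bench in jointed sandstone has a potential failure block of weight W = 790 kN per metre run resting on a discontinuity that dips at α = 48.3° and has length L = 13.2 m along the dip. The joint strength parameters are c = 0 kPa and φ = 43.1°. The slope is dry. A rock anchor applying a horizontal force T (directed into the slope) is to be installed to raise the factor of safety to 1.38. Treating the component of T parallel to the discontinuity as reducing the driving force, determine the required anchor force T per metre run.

Resolving forces along and normal to the sliding plane, with the horizontal anchor force T adding T·sinα to the effective normal force and T·cosα acting up the plane against the driving force:
FS = [cL + (W cosα + T sinα) tanφ] / [W sinα − T cosα]
Without the anchor: N' = 525.5 kN/m, driving T_d = 589.8 kN/m, resisting R = 0·13.2 + 525.5·tan43.1° = 491.8 kN/m, FS = 0.83.
Setting FS = 1.38 and solving for T:
1.38·(589.8 − T cos48.3°) = 491.8 + T sin48.3°·tan43.1°
T·(sin48.3°·tan43.1° + 1.38·cos48.3°) = 1.38·589.8 − 491.8
T·(0.7466·0.9358 + 1.38·0.6652) = 814.0 − 491.8 = 322.2
T·1.6167 = 322.2
T = 199.3 kN/m

T = 199 kN/m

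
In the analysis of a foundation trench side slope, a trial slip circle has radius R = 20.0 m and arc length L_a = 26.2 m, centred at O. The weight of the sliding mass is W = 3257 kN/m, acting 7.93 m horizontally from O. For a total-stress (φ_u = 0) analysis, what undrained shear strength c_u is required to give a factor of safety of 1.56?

c_u = 76.9 kPa

FS = c_u·L_a·R / (W·d), so c_u = FS·W·d / (L_a·R).
c_u = 1.56·3257·7.93 / (26.20·20.0) = 40291.7 / 524.00 = 76.89 kPa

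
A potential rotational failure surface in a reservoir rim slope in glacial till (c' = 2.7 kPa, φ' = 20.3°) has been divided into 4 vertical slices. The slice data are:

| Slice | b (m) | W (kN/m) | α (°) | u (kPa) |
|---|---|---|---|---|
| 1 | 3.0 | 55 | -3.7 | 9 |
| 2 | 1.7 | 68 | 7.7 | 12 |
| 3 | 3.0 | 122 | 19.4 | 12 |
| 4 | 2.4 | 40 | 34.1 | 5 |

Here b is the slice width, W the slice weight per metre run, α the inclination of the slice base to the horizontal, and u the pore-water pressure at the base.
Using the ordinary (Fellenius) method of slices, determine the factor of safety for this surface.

Ordinary method of slices: FS = Σ[c'·Δl_i + (W_i cosα_i − u_i·Δl_i)·tanφ'] / Σ W_i sinα_i, with Δl_i = b_i / cosα_i.
Slice 1: Δl = 3.0/cos(-3.7°) = 3.006 m; N'_1 = 55·cos(-3.7°) − 9·3.006 = 27.8; c'Δl = 8.12; W sinα = -3.5
Slice 2: Δl = 1.7/cos7.7° = 1.715 m; N'_2 = 68·cos7.7° − 12·1.715 = 46.8; c'Δl = 4.63; W sinα = 9.1
Slice 3: Δl = 3.0/cos19.4° = 3.181 m; N'_3 = 122·cos19.4° − 12·3.181 = 76.9; c'Δl = 8.59; W sinα = 40.5
Slice 4: Δl = 2.4/cos34.1° = 2.898 m; N'_4 = 40·cos34.1° − 5·2.898 = 18.6; c'Δl = 7.83; W sinα = 22.4
Σc'Δl = 29.2 kN/m; ΣN' = 170.2 kN/m; ΣW sinα = 68.5 kN/m
Resisting = 29.2 + 170.2·tan20.3° = 29.2 + 62.9 = 92.1 kN/m
FS = 92.1 / 68.5 = 1.344

FS = 1.34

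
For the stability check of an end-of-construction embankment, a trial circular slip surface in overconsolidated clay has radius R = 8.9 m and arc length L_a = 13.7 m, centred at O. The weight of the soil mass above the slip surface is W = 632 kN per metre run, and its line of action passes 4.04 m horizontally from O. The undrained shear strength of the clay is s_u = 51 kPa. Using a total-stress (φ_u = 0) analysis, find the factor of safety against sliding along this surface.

FS = 2.44

Taking moments about the centre O, the resisting moment is provided by the undrained shear strength acting along the arc:
M_R = s_u·L_a·R = 51·13.70·8.9 = 6218.4 kN·m/m
M_D = W·d = 632·4.04 = 2553.3 kN·m/m
FS = M_R / M_D = 6218.4 / 2553.3 = 2.435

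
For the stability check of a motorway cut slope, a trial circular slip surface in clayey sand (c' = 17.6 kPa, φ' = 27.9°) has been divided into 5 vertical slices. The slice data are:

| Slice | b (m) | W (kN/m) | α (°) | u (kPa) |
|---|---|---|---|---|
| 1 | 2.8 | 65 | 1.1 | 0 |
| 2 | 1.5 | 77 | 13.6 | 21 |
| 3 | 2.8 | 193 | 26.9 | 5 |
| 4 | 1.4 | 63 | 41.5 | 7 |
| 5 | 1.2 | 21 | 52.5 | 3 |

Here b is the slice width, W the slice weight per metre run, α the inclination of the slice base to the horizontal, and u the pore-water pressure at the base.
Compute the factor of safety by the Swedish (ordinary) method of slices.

Ordinary method of slices: FS = Σ[c'·Δl_i + (W_i cosα_i − u_i·Δl_i)·tanφ'] / Σ W_i sinα_i, with Δl_i = b_i / cosα_i.
Slice 1: Δl = 2.8/cos1.1° = 2.801 m; N'_1 = 65·cos1.1° − 0·2.801 = 65.0; c'Δl = 49.29; W sinα = 1.2
Slice 2: Δl = 1.5/cos13.6° = 1.543 m; N'_2 = 77·cos13.6° − 21·1.543 = 42.4; c'Δl = 27.16; W sinα = 18.1
Slice 3: Δl = 2.8/cos26.9° = 3.140 m; N'_3 = 193·cos26.9° − 5·3.140 = 156.4; c'Δl = 55.26; W sinα = 87.3
Slice 4: Δl = 1.4/cos41.5° = 1.869 m; N'_4 = 63·cos41.5° − 7·1.869 = 34.1; c'Δl = 32.90; W sinα = 41.7
Slice 5: Δl = 1.2/cos52.5° = 1.971 m; N'_5 = 21·cos52.5° − 3·1.971 = 6.9; c'Δl = 34.69; W sinα = 16.7
Σc'Δl = 199.3 kN/m; ΣN' = 304.8 kN/m; ΣW sinα = 165.1 kN/m
Resisting = 199.3 + 304.8·tan27.9° = 199.3 + 161.4 = 360.7 kN/m
FS = 360.7 / 165.1 = 2.185

FS = 2.18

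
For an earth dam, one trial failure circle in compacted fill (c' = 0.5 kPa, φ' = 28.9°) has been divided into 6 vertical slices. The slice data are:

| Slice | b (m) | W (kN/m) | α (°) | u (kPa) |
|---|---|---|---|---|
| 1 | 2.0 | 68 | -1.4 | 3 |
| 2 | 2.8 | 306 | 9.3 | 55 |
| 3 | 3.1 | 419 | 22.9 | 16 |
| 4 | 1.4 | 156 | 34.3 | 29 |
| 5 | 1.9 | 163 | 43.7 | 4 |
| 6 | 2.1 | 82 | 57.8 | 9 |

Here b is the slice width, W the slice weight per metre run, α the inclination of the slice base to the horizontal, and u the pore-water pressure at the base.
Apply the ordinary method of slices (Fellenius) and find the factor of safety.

Ordinary method of slices: FS = Σ[c'·Δl_i + (W_i cosα_i − u_i·Δl_i)·tanφ'] / Σ W_i sinα_i, with Δl_i = b_i / cosα_i.
Slice 1: Δl = 2.0/cos(-1.4°) = 2.001 m; N'_1 = 68·cos(-1.4°) − 3·2.001 = 62.0; c'Δl = 1.00; W sinα = -1.7
Slice 2: Δl = 2.8/cos9.3° = 2.837 m; N'_2 = 306·cos9.3° − 55·2.837 = 145.9; c'Δl = 1.42; W sinα = 49.5
Slice 3: Δl = 3.1/cos22.9° = 3.365 m; N'_3 = 419·cos22.9° − 16·3.365 = 332.1; c'Δl = 1.68; W sinα = 163.0
Slice 4: Δl = 1.4/cos34.3° = 1.695 m; N'_4 = 156·cos34.3° − 29·1.695 = 79.7; c'Δl = 0.85; W sinα = 87.9
Slice 5: Δl = 1.9/cos43.7° = 2.628 m; N'_5 = 163·cos43.7° − 4·2.628 = 107.3; c'Δl = 1.31; W sinα = 112.6
Slice 6: Δl = 2.1/cos57.8° = 3.941 m; N'_6 = 82·cos57.8° − 9·3.941 = 8.2; c'Δl = 1.97; W sinα = 69.4
Σc'Δl = 8.2 kN/m; ΣN' = 735.3 kN/m; ΣW sinα = 480.7 kN/m
Resisting = 8.2 + 735.3·tan28.9° = 8.2 + 405.9 = 414.2 kN/m
FS = 414.2 / 480.7 = 0.861

FS = 0.86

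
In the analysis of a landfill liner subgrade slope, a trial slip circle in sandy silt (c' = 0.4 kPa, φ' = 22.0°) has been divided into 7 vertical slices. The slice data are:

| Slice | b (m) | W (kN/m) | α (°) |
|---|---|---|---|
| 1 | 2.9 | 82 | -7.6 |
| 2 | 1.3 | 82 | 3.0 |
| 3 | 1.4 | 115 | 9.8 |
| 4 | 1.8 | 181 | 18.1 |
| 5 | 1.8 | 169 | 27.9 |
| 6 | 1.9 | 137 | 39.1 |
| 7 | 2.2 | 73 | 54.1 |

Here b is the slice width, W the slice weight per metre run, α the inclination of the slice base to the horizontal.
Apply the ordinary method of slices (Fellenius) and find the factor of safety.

Ordinary method of slices: FS = Σ[c'·Δl_i + (W_i cosα_i)·tanφ'] / Σ W_i sinα_i, with Δl_i = b_i / cosα_i.
Slice 1: Δl = 2.9/cos(-7.6°) = 2.926 m; N'_1 = 82·cos(-7.6°) = 81.3; c'Δl = 1.17; W sinα = -10.8
Slice 2: Δl = 1.3/cos3.0° = 1.302 m; N'_2 = 82·cos3.0° = 81.9; c'Δl = 0.52; W sinα = 4.3
Slice 3: Δl = 1.4/cos9.8° = 1.421 m; N'_3 = 115·cos9.8° = 113.3; c'Δl = 0.57; W sinα = 19.6
Slice 4: Δl = 1.8/cos18.1° = 1.894 m; N'_4 = 181·cos18.1° = 172.0; c'Δl = 0.76; W sinα = 56.2
Slice 5: Δl = 1.8/cos27.9° = 2.037 m; N'_5 = 169·cos27.9° = 149.4; c'Δl = 0.81; W sinα = 79.1
Slice 6: Δl = 1.9/cos39.1° = 2.448 m; N'_6 = 137·cos39.1° = 106.3; c'Δl = 0.98; W sinα = 86.4
Slice 7: Δl = 2.2/cos54.1° = 3.752 m; N'_7 = 73·cos54.1° = 42.8; c'Δl = 1.50; W sinα = 59.1
Σc'Δl = 6.3 kN/m; ΣN' = 747.0 kN/m; ΣW sinα = 293.9 kN/m
Resisting = 6.3 + 747.0·tan22.0° = 6.3 + 301.8 = 308.1 kN/m
FS = 308.1 / 293.9 = 1.049

FS = 1.05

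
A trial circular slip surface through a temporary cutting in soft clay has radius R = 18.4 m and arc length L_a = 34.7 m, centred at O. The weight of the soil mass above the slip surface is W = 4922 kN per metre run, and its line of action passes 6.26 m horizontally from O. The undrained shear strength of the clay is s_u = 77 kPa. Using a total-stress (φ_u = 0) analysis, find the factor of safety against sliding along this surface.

Taking moments about the centre O, the resisting moment is provided by the undrained shear strength acting along the arc:
M_R = s_u·L_a·R = 77·34.70·18.4 = 49163.0 kN·m/m
M_D = W·d = 4922·6.26 = 30811.7 kN·m/m
FS = M_R / M_D = 49163.0 / 30811.7 = 1.596

FS = 1.60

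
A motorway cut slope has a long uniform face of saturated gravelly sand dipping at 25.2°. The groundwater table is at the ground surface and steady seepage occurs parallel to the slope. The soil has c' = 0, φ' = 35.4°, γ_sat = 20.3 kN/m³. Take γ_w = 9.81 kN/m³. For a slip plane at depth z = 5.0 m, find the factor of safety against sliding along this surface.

With seepage parallel to the slope and the water table at the surface, the effective normal stress on the slip plane uses the buoyant unit weight γ' = γ_sat − γ_w while the driving shear stress uses γ_sat:
FS = [c' + γ' z cos²β tanφ'] / [γ_sat z sinβ cosβ]
(For c' = 0 this reduces to FS = (γ'/γ_sat)·tanφ'/tanβ.)
γ' = 20.3 − 9.81 = 10.49 kN/m³
Numerator = 0.0 + 10.49·5.0·cos²25.2°·tan35.4° = 0.0 + 10.49·5.0·0.8187·0.7107 = 30.517 kPa
Denominator = 20.3·5.0·sin25.2°·cos25.2° = 20.3·5.0·0.4258·0.9048 = 39.104 kPa
FS = 30.517 / 39.104 = 0.780

FS = 0.78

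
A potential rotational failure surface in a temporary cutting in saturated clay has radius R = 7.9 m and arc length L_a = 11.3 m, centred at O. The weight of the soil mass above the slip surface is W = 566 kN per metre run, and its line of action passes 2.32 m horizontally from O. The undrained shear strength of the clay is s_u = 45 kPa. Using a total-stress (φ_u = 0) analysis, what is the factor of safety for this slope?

FS = 3.06

Taking moments about the centre O, the resisting moment is provided by the undrained shear strength acting along the arc:
M_R = s_u·L_a·R = 45·11.30·7.9 = 4017.2 kN·m/m
M_D = W·d = 566·2.32 = 1313.1 kN·m/m
FS = M_R / M_D = 4017.2 / 1313.1 = 3.059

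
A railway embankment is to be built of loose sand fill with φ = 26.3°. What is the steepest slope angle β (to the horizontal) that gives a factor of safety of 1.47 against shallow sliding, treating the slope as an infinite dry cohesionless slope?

β = 18.6°

For an infinite dry cohesionless slope FS = tanφ/tanβ, so tanβ = tanφ / FS.
tanβ = tan26.3° / 1.47 = 0.4942 / 1.47 = 0.3362
β = arctan(0.3362) = 18.58°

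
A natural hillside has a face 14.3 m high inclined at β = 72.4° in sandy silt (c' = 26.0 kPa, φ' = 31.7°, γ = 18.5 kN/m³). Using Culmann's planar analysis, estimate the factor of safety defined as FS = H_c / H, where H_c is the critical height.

H_c = (4c'/γ) · sinβ cosφ' / [1 − cos(β − φ')]
    = (4·26.0/18.5) · sin72.4°·cos31.7° / [1 − cos40.7°]
    = 5.622 · 0.8110 / 0.2419 = 18.85 m
FS = H_c / H = 18.85 / 14.3 = 1.318

FS = 1.32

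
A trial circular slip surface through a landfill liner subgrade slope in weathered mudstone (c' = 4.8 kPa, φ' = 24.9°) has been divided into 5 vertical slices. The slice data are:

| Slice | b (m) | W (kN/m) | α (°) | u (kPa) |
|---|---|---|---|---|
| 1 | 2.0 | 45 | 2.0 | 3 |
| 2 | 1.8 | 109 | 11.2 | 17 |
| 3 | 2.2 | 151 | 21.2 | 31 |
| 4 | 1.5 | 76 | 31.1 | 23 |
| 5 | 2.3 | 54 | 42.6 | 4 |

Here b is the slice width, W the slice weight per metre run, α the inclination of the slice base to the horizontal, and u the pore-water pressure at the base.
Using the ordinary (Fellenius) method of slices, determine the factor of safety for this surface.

FS = 1.06

Ordinary method of slices: FS = Σ[c'·Δl_i + (W_i cosα_i − u_i·Δl_i)·tanφ'] / Σ W_i sinα_i, with Δl_i = b_i / cosα_i.
Slice 1: Δl = 2.0/cos2.0° = 2.001 m; N'_1 = 45·cos2.0° − 3·2.001 = 39.0; c'Δl = 9.61; W sinα = 1.6
Slice 2: Δl = 1.8/cos11.2° = 1.835 m; N'_2 = 109·cos11.2° − 17·1.835 = 75.7; c'Δl = 8.81; W sinα = 21.2
Slice 3: Δl = 2.2/cos21.2° = 2.360 m; N'_3 = 151·cos21.2° − 31·2.360 = 67.6; c'Δl = 11.33; W sinα = 54.6
Slice 4: Δl = 1.5/cos31.1° = 1.752 m; N'_4 = 76·cos31.1° − 23·1.752 = 24.8; c'Δl = 8.41; W sinα = 39.3
Slice 5: Δl = 2.3/cos42.6° = 3.125 m; N'_5 = 54·cos42.6° − 4·3.125 = 27.3; c'Δl = 15.00; W sinα = 36.6
Σc'Δl = 53.1 kN/m; ΣN' = 234.4 kN/m; ΣW sinα = 153.2 kN/m
Resisting = 53.1 + 234.4·tan24.9° = 53.1 + 108.8 = 161.9 kN/m
FS = 161.9 / 153.2 = 1.057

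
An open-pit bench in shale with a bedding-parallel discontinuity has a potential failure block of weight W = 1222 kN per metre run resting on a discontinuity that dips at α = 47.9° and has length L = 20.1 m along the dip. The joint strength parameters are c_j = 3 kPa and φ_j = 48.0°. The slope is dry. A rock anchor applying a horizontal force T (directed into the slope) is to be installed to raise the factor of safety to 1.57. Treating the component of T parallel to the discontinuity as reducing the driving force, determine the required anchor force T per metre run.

Resolving forces along and normal to the sliding plane, with the horizontal anchor force T adding T·sinα to the effective normal force and T·cosα acting up the plane against the driving force:
FS = [c_jL + (W cosα + T sinα) tanφ_j] / [W sinα − T cosα]
Without the anchor: N' = 819.3 kN/m, driving T_d = 906.7 kN/m, resisting R = 3·20.1 + 819.3·tan48.0° = 970.2 kN/m, FS = 1.07.
Setting FS = 1.57 and solving for T:
1.57·(906.7 − T cos47.9°) = 970.2 + T sin47.9°·tan48.0°
T·(sin47.9°·tan48.0° + 1.57·cos47.9°) = 1.57·906.7 − 970.2
T·(0.7420·1.1106 + 1.57·0.6704) = 1423.5 − 970.2 = 453.3
T·1.8766 = 453.3
T = 241.6 kN/m

T = 242 kN/m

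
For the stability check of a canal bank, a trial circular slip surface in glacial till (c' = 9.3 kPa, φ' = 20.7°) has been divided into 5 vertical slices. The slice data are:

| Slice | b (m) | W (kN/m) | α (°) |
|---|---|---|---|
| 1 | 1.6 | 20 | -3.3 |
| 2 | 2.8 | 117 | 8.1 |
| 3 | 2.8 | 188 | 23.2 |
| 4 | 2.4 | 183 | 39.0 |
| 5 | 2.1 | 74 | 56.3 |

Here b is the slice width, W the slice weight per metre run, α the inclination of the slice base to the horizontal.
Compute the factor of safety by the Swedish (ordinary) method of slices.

FS = 1.20

Ordinary method of slices: FS = Σ[c'·Δl_i + (W_i cosα_i)·tanφ'] / Σ W_i sinα_i, with Δl_i = b_i / cosα_i.
Slice 1: Δl = 1.6/cos(-3.3°) = 1.603 m; N'_1 = 20·cos(-3.3°) = 20.0; c'Δl = 14.90; W sinα = -1.2
Slice 2: Δl = 2.8/cos8.1° = 2.828 m; N'_2 = 117·cos8.1° = 115.8; c'Δl = 26.30; W sinα = 16.5
Slice 3: Δl = 2.8/cos23.2° = 3.046 m; N'_3 = 188·cos23.2° = 172.8; c'Δl = 28.33; W sinα = 74.1
Slice 4: Δl = 2.4/cos39.0° = 3.088 m; N'_4 = 183·cos39.0° = 142.2; c'Δl = 28.72; W sinα = 115.2
Slice 5: Δl = 2.1/cos56.3° = 3.785 m; N'_5 = 74·cos56.3° = 41.1; c'Δl = 35.20; W sinα = 61.6
Σc'Δl = 133.5 kN/m; ΣN' = 491.9 kN/m; ΣW sinα = 266.1 kN/m
Resisting = 133.5 + 491.9·tan20.7° = 133.5 + 185.9 = 319.3 kN/m
FS = 319.3 / 266.1 = 1.200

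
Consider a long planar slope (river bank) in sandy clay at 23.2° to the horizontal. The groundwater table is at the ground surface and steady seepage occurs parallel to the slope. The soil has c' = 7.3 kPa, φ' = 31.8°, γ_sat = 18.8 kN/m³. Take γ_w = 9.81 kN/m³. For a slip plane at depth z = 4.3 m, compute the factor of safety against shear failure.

With seepage parallel to the slope and the water table at the surface, the effective normal stress on the slip plane uses the buoyant unit weight γ' = γ_sat − γ_w while the driving shear stress uses γ_sat:
FS = [c' + γ' z cos²β tanφ'] / [γ_sat z sinβ cosβ]
γ' = 18.8 − 9.81 = 8.99 kN/m³
Numerator = 7.3 + 8.99·4.3·cos²23.2°·tan31.8° = 7.3 + 8.99·4.3·0.8448·0.6200 = 27.549 kPa
Denominator = 18.8·4.3·sin23.2°·cos23.2° = 18.8·4.3·0.3939·0.9191 = 29.271 kPa
FS = 27.549 / 29.271 = 0.941

FS = 0.94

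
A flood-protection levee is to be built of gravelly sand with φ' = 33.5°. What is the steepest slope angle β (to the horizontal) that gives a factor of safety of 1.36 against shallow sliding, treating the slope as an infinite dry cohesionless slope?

β = 26.0°

For an infinite dry cohesionless slope FS = tanφ'/tanβ, so tanβ = tanφ' / FS.
tanβ = tan33.5° / 1.36 = 0.6619 / 1.36 = 0.4867
β = arctan(0.4867) = 25.95°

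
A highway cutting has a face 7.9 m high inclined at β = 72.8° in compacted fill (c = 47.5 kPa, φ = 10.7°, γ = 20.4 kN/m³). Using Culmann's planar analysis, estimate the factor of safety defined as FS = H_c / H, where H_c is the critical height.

H_c = (4c/γ) · sinβ cosφ / [1 − cos(β − φ)]
    = (4·47.5/20.4) · sin72.8°·cos10.7° / [1 − cos62.1°]
    = 9.314 · 0.9387 / 0.5321 = 16.43 m
FS = H_c / H = 16.43 / 7.9 = 2.080

FS = 2.08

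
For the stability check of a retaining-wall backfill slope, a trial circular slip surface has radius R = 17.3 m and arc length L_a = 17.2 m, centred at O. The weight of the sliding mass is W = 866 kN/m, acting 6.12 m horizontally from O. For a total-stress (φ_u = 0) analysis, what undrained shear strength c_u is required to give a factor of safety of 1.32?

FS = c_u·L_a·R / (W·d), so c_u = FS·W·d / (L_a·R).
c_u = 1.32·866·6.12 / (17.20·17.3) = 6995.9 / 297.56 = 23.51 kPa

c_u = 23.5 kPa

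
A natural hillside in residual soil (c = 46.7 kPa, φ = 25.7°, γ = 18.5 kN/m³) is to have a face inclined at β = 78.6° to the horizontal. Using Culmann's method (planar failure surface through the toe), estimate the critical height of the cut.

H_c = 22.48 m

Culmann's analysis gives the critical failure plane at α_cr = (β + φ)/2 = (78.6 + 25.7)/2 = 52.1°, and the critical height
H_c = (4c/γ) · sinβ cosφ / [1 − cos(β − φ)]
    = (4·46.7/18.5) · sin78.6°·cos25.7° / [1 − cos(52.9°)]
    = 10.097 · 0.9803·0.9011 / [1 − 0.6032]
    = 10.097 · 0.8833 / 0.3968
    = 22.48 m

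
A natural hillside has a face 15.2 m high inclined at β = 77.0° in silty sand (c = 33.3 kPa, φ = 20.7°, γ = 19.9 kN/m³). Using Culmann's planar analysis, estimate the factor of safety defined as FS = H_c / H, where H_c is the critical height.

FS = 0.90

H_c = (4c/γ) · sinβ cosφ / [1 − cos(β − φ)]
    = (4·33.3/19.9) · sin77.0°·cos20.7° / [1 − cos56.3°]
    = 6.693 · 0.9115 / 0.4452 = 13.71 m
FS = H_c / H = 13.71 / 15.2 = 0.902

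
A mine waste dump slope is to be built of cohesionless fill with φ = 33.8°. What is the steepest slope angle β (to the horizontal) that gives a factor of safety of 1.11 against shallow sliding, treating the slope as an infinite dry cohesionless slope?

For an infinite dry cohesionless slope FS = tanφ/tanβ, so tanβ = tanφ / FS.
tanβ = tan33.8° / 1.11 = 0.6694 / 1.11 = 0.6031
β = arctan(0.6031) = 31.09°

β = 31.1°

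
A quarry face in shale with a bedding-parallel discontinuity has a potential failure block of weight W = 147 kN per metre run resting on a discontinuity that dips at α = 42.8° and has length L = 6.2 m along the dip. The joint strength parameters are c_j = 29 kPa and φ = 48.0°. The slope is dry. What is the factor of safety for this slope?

FS = 3.00

Resolving the block weight along and normal to the plane and applying the Mohr–Coulomb strength on the joint:
N' = W cosα = 147·cos42.8° = 107.9 kN/m
Driving force T = W sinα = 147·sin42.8° = 99.9 kN/m
Resisting force R = c_j·L + N'·tanφ = 29·6.2 + 107.9·tan48.0° = 179.8 + 119.8 = 299.6 kN/m
FS = R / T = 299.6 / 99.9 = 3.000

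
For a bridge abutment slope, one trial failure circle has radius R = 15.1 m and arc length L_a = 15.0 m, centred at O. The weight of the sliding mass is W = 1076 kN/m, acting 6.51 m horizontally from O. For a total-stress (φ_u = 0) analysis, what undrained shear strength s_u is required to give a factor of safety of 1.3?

s_u = 40.2 kPa

FS = s_u·L_a·R / (W·d), so s_u = FS·W·d / (L_a·R).
s_u = 1.3·1076·6.51 / (15.00·15.1) = 9106.2 / 226.50 = 40.20 kPa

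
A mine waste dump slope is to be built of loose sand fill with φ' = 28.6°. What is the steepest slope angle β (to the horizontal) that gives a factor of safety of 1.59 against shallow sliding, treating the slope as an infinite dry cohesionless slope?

For an infinite dry cohesionless slope FS = tanφ'/tanβ, so tanβ = tanφ' / FS.
tanβ = tan28.6° / 1.59 = 0.5452 / 1.59 = 0.3429
β = arctan(0.3429) = 18.93°

β = 18.9°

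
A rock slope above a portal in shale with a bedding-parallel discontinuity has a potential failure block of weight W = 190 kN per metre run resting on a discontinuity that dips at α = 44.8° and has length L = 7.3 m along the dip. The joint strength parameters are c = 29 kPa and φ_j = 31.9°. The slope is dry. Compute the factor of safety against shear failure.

Resolving the block weight along and normal to the plane and applying the Mohr–Coulomb strength on the joint:
N' = W cosα = 190·cos44.8° = 134.8 kN/m
Driving force T = W sinα = 190·sin44.8° = 133.9 kN/m
Resisting force R = c·L + N'·tanφ_j = 29·7.3 + 134.8·tan31.9° = 211.7 + 83.9 = 295.6 kN/m
FS = R / T = 295.6 / 133.9 = 2.208

FS = 2.21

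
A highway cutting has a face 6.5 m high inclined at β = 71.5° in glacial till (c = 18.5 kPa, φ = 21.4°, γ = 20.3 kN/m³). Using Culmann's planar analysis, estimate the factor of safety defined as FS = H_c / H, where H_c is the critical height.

FS = 1.38

H_c = (4c/γ) · sinβ cosφ / [1 − cos(β − φ)]
    = (4·18.5/20.3) · sin71.5°·cos21.4° / [1 − cos50.1°]
    = 3.645 · 0.8829 / 0.3586 = 8.98 m
FS = H_c / H = 8.98 / 6.5 = 1.381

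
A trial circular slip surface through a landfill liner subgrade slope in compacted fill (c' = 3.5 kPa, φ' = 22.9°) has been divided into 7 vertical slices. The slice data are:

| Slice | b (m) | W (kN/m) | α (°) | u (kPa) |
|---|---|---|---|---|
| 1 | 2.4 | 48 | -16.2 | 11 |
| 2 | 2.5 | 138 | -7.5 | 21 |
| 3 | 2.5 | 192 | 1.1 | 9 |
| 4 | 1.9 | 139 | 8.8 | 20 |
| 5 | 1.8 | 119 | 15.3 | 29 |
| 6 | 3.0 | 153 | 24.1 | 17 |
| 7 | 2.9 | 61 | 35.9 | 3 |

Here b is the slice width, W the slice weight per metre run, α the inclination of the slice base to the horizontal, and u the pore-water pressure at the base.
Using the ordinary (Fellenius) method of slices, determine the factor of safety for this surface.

FS = 2.42

Ordinary method of slices: FS = Σ[c'·Δl_i + (W_i cosα_i − u_i·Δl_i)·tanφ'] / Σ W_i sinα_i, with Δl_i = b_i / cosα_i.
Slice 1: Δl = 2.4/cos(-16.2°) = 2.499 m; N'_1 = 48·cos(-16.2°) − 11·2.499 = 18.6; c'Δl = 8.75; W sinα = -13.4
Slice 2: Δl = 2.5/cos(-7.5°) = 2.522 m; N'_2 = 138·cos(-7.5°) − 21·2.522 = 83.9; c'Δl = 8.83; W sinα = -18.0
Slice 3: Δl = 2.5/cos1.1° = 2.500 m; N'_3 = 192·cos1.1° − 9·2.500 = 169.5; c'Δl = 8.75; W sinα = 3.7
Slice 4: Δl = 1.9/cos8.8° = 1.923 m; N'_4 = 139·cos8.8° − 20·1.923 = 98.9; c'Δl = 6.73; W sinα = 21.3
Slice 5: Δl = 1.8/cos15.3° = 1.866 m; N'_5 = 119·cos15.3° − 29·1.866 = 60.7; c'Δl = 6.53; W sinα = 31.4
Slice 6: Δl = 3.0/cos24.1° = 3.286 m; N'_6 = 153·cos24.1° − 17·3.286 = 83.8; c'Δl = 11.50; W sinα = 62.5
Slice 7: Δl = 2.9/cos35.9° = 3.580 m; N'_7 = 61·cos35.9° − 3·3.580 = 38.7; c'Δl = 12.53; W sinα = 35.8
Σc'Δl = 63.6 kN/m; ΣN' = 554.0 kN/m; ΣW sinα = 123.2 kN/m
Resisting = 63.6 + 554.0·tan22.9° = 63.6 + 234.0 = 297.6 kN/m
FS = 297.6 / 123.2 = 2.416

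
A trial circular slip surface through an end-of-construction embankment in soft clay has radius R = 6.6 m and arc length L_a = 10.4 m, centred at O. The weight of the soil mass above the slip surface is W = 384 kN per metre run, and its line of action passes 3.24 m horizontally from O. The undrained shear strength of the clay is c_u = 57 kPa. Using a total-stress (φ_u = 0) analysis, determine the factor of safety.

Taking moments about the centre O, the resisting moment is provided by the undrained shear strength acting along the arc:
M_R = c_u·L_a·R = 57·10.40·6.6 = 3912.5 kN·m/m
M_D = W·d = 384·3.24 = 1244.2 kN·m/m
FS = M_R / M_D = 3912.5 / 1244.2 = 3.145

FS = 3.14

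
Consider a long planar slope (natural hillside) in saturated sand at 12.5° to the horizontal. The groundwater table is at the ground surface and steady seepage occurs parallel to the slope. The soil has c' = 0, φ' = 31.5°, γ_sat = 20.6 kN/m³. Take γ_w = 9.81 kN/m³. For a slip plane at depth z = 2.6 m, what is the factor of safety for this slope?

With seepage parallel to the slope and the water table at the surface, the effective normal stress on the slip plane uses the buoyant unit weight γ' = γ_sat − γ_w while the driving shear stress uses γ_sat:
FS = [c' + γ' z cos²β tanφ'] / [γ_sat z sinβ cosβ]
(For c' = 0 this reduces to FS = (γ'/γ_sat)·tanφ'/tanβ.)
γ' = 20.6 − 9.81 = 10.79 kN/m³
Numerator = 0.0 + 10.79·2.6·cos²12.5°·tan31.5° = 0.0 + 10.79·2.6·0.9532·0.6128 = 16.386 kPa
Denominator = 20.6·2.6·sin12.5°·cos12.5° = 20.6·2.6·0.2164·0.9763 = 11.318 kPa
FS = 16.386 / 11.318 = 1.448

FS = 1.45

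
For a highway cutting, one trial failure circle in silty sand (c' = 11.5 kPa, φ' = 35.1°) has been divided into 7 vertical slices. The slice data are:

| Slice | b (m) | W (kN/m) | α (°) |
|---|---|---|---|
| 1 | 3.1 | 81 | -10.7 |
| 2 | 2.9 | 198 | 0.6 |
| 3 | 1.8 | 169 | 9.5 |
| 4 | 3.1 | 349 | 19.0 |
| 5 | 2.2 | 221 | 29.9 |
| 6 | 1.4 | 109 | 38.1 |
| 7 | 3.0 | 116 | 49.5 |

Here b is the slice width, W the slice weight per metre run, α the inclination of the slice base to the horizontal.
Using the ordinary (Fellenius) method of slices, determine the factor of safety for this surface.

FS = 2.60

Ordinary method of slices: FS = Σ[c'·Δl_i + (W_i cosα_i)·tanφ'] / Σ W_i sinα_i, with Δl_i = b_i / cosα_i.
Slice 1: Δl = 3.1/cos(-10.7°) = 3.155 m; N'_1 = 81·cos(-10.7°) = 79.6; c'Δl = 36.28; W sinα = -15.0
Slice 2: Δl = 2.9/cos0.6° = 2.900 m; N'_2 = 198·cos0.6° = 198.0; c'Δl = 33.35; W sinα = 2.1
Slice 3: Δl = 1.8/cos9.5° = 1.825 m; N'_3 = 169·cos9.5° = 166.7; c'Δl = 20.99; W sinα = 27.9
Slice 4: Δl = 3.1/cos19.0° = 3.279 m; N'_4 = 349·cos19.0° = 330.0; c'Δl = 37.70; W sinα = 113.6
Slice 5: Δl = 2.2/cos29.9° = 2.538 m; N'_5 = 221·cos29.9° = 191.6; c'Δl = 29.18; W sinα = 110.2
Slice 6: Δl = 1.4/cos38.1° = 1.779 m; N'_6 = 109·cos38.1° = 85.8; c'Δl = 20.46; W sinα = 67.3
Slice 7: Δl = 3.0/cos49.5° = 4.619 m; N'_7 = 116·cos49.5° = 75.3; c'Δl = 53.12; W sinα = 88.2
Σc'Δl = 231.1 kN/m; ΣN' = 1126.9 kN/m; ΣW sinα = 394.2 kN/m
Resisting = 231.1 + 1126.9·tan35.1° = 231.1 + 792.0 = 1023.1 kN/m
FS = 1023.1 / 394.2 = 2.596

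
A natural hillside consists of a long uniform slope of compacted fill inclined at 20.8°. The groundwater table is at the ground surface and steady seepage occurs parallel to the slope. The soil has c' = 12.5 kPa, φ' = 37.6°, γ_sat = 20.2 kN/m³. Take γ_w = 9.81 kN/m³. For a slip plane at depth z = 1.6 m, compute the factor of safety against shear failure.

FS = 2.21

With seepage parallel to the slope and the water table at the surface, the effective normal stress on the slip plane uses the buoyant unit weight γ' = γ_sat − γ_w while the driving shear stress uses γ_sat:
FS = [c' + γ' z cos²β tanφ'] / [γ_sat z sinβ cosβ]
γ' = 20.2 − 9.81 = 10.39 kN/m³
Numerator = 12.5 + 10.39·1.6·cos²20.8°·tan37.6° = 12.5 + 10.39·1.6·0.8739·0.7701 = 23.688 kPa
Denominator = 20.2·1.6·sin20.8°·cos20.8° = 20.2·1.6·0.3551·0.9348 = 10.729 kPa
FS = 23.688 / 10.729 = 2.208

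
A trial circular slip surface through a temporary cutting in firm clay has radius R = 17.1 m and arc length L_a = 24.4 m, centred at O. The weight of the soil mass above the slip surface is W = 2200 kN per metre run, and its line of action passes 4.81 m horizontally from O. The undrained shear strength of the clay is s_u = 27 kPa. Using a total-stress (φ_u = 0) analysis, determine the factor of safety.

FS = 1.06

Taking moments about the centre O, the resisting moment is provided by the undrained shear strength acting along the arc:
M_R = s_u·L_a·R = 27·24.40·17.1 = 11265.5 kN·m/m
M_D = W·d = 2200·4.81 = 10582.0 kN·m/m
FS = M_R / M_D = 11265.5 / 10582.0 = 1.065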